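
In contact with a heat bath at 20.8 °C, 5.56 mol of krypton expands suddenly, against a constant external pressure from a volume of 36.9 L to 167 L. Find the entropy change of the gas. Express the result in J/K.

ΔS_gas = 69.8 J/K

Entropy is a state function, so ΔS_gas depends only on the end states.
For an isothermal ideal gas ΔS_gas = nR ln(V₂/V₁) = 5.56 × 8.314 × ln(167/36.9) = 69.8 J/K.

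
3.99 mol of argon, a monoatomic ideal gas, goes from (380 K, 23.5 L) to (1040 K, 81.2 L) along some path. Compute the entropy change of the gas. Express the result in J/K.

ΔS = 91.2 J/K

Entropy is a state function: ΔS = nC_V ln(T₂/T₁) + nR ln(V₂/V₁), with C_V = 3R/2 = 12.47 J mol⁻¹ K⁻¹ for a monoatomic ideal gas.
ΔS = 3.99 × [12.47 × ln(1040/380) + 8.314 × ln(81.2/23.5)] = 91.2 J/K.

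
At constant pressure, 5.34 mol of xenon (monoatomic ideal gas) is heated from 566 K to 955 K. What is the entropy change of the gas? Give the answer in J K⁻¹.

ΔS = 58.1 J/K

At constant pressure, ΔS = nC_p ln(T₂/T₁) with C_p = 5R/2 = 20.79 J mol⁻¹ K⁻¹.
ΔS = 5.34 × 20.79 × ln(955/566) = 58.1 J/K.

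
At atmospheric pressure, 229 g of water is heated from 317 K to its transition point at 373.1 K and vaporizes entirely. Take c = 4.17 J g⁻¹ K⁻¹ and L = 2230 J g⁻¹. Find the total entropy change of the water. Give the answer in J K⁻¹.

ΔS = 1520 J/K

Warming step: ΔS₁ = m c ln(T_tr/T_i) = 229 × 4.17 × ln(373.1/317) = 155.6 J/K.
Phase change: ΔS₂ = +mL/T_tr = 229 × 2230 / 373.1 = 1369 J/K.
ΔS_total = (155.6) + (1369) = 1520 J/K.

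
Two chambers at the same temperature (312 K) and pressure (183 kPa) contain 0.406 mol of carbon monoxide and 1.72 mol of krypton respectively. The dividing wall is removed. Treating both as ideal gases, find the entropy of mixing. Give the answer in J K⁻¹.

Mole fractions: x_A = 0.406/2.13 = 0.191, x_B = 0.809.
ΔS_mix = −R(n_A ln x_A + n_B ln x_B) = −8.314 × (0.406 ln 0.191 + 1.72 ln 0.809) = 8.62 J/K.

ΔS_mix = 8.62 J/K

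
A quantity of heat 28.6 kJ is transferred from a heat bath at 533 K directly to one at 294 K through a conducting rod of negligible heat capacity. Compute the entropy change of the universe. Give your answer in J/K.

ΔS_hot = −Q/T_H = −28600/533 = -53.66 J/K and ΔS_cold = +Q/T_C = 28600/294 = 97.28 J/K.
ΔS_total = -53.66 + 97.28 = 43.6 J/K, positive as the second law requires.

ΔS_total = 43.6 J/K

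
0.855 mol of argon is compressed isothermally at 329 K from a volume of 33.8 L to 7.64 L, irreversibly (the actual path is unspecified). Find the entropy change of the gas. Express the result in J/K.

Entropy is a state function, so ΔS_gas depends only on the end states.
For an isothermal ideal gas ΔS_gas = nR ln(V₂/V₁) = 0.855 × 8.314 × ln(7.64/33.8) = -10.6 J/K.

ΔS_gas = -10.6 J/K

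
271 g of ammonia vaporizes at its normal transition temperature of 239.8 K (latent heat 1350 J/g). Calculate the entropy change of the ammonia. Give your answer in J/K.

ΔS = 1530 J/K

Heat absorbed by the substance: Q = mL = 271 × 1350 = 365850 J.
At constant T, ΔS = Q_rev/T = 365850 / 239.8 = 1530 J/K.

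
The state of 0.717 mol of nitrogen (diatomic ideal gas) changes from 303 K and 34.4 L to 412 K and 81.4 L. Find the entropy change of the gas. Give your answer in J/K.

ΔS = 9.71 J/K

Entropy is a state function: ΔS = nC_V ln(T₂/T₁) + nR ln(V₂/V₁), with C_V = 5R/2 = 20.79 J mol⁻¹ K⁻¹ for a diatomic ideal gas.
ΔS = 0.717 × [20.79 × ln(412/303) + 8.314 × ln(81.4/34.4)] = 9.71 J/K.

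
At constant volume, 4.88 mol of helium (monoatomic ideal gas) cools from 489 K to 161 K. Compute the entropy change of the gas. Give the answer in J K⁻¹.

ΔS = -67.6 J/K

At constant volume, ΔS = nC_V ln(T₂/T₁) with C_V = 3R/2 = 12.47 J mol⁻¹ K⁻¹.
ΔS = 4.88 × 12.47 × ln(161/489) = -67.6 J/K.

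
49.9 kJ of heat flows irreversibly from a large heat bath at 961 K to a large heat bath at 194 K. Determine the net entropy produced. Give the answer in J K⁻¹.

ΔS_total = 205 J/K

ΔS_hot = −Q/T_H = −49900/961 = -51.93 J/K and ΔS_cold = +Q/T_C = 49900/194 = 257.2 J/K.
ΔS_total = -51.93 + 257.2 = 205 J/K, positive as the second law requires.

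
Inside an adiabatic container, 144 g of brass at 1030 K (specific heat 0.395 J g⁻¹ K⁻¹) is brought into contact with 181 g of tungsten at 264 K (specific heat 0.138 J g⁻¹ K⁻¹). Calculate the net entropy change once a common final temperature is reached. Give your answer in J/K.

Energy balance: T_f = (m₁c₁T₁ + m₂c₂T₂)/(m₁c₁ + m₂c₂) = 796.26 K.
ΔS₁ = m₁c₁ ln(T_f/T₁) = 56.88 × ln(796.26/1030) = -14.64 J/K.
ΔS₂ = m₂c₂ ln(T_f/T₂) = 24.978 × ln(796.26/264) = 27.58 J/K.
ΔS_total = -14.64 + 27.58 = 12.9 J/K.

ΔS_total = 12.9 J/K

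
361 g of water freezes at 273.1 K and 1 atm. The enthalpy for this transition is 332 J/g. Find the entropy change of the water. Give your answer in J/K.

Heat released by the substance: Q = −mL = −361 × 332 = −119852 J.
At constant T, ΔS = Q_rev/T = −119852 / 273.1 = -439 J/K.

ΔS = -439 J/K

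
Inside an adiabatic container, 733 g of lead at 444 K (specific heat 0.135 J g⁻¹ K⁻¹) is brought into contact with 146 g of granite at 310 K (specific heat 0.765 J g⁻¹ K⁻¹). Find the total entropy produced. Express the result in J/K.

Energy balance: T_f = (m₁c₁T₁ + m₂c₂T₂)/(m₁c₁ + m₂c₂) = 372.95 K.
ΔS₁ = m₁c₁ ln(T_f/T₁) = 98.955 × ln(372.95/444) = -17.26 J/K.
ΔS₂ = m₂c₂ ln(T_f/T₂) = 111.69 × ln(372.95/310) = 20.65 J/K.
ΔS_total = -17.26 + 20.65 = 3.39 J/K.

ΔS_total = 3.39 J/K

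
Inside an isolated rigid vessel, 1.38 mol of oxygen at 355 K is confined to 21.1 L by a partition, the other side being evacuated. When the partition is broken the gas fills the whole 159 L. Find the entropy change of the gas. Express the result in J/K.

ΔS_gas = 23.2 J/K

No heat is exchanged and no work is done, so the ideal-gas temperature stays constant.
Entropy is a state function; using a reversible isothermal path, ΔS_gas = nR ln(V₂/V₁) = 1.38 × 8.314 × ln(159/21.1) = 23.2 J/K.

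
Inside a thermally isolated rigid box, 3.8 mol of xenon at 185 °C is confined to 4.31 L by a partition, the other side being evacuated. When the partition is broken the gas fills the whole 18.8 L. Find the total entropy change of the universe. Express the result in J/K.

ΔS_universe = 46.5 J/K

For an ideal gas in free expansion Q = 0 and W = 0, so T is unchanged.
Entropy is a state function; using a reversible isothermal path, ΔS_gas = nR ln(V₂/V₁) = 3.8 × 8.314 × ln(18.8/4.31) = 46.5 J/K.
The insulated surroundings exchange no heat, so ΔS_surr = 0 and ΔS_universe = ΔS_gas.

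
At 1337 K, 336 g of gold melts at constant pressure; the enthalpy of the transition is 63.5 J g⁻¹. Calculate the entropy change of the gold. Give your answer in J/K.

Heat absorbed by the substance: Q = mL = 336 × 63.5 = 21336 J.
At constant T, ΔS = Q_rev/T = 21336 / 1337 = 16 J/K.

ΔS = 16 J/K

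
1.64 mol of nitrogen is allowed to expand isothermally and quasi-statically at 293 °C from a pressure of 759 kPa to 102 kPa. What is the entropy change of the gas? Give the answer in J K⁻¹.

For an isothermal ideal gas ΔS_gas = nR ln(P₁/P₂) = 1.64 × 8.314 × ln(759/102) = 27.4 J/K.

ΔS_gas = 27.4 J/K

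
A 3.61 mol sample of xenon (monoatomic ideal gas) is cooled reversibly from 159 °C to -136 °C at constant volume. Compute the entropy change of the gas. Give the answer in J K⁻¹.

In kelvin: T₁ = 432.15 K, T₂ = 137.15 K. At constant volume, ΔS = nC_V ln(T₂/T₁) with C_V = 3R/2 = 12.47 J mol⁻¹ K⁻¹.
ΔS = 3.61 × 12.47 × ln(137.15/432.15) = -51.7 J/K.

ΔS = -51.7 J/K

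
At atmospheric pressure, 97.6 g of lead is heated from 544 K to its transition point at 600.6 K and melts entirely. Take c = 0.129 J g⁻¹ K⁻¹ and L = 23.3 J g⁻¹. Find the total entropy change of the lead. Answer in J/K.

Warming step: ΔS₁ = m c ln(T_tr/T_i) = 97.6 × 0.129 × ln(600.6/544) = 1.246 J/K.
Phase change: ΔS₂ = +mL/T_tr = 97.6 × 23.3 / 600.6 = 3.786 J/K.
ΔS_total = (1.246) + (3.786) = 5.03 J/K.

ΔS = 5.03 J/K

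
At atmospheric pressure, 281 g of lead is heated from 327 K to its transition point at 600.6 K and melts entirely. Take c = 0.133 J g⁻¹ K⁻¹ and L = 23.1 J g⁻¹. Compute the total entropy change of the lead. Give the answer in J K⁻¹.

ΔS = 33.5 J/K

Warming step: ΔS₁ = m c ln(T_tr/T_i) = 281 × 0.133 × ln(600.6/327) = 22.72 J/K.
Phase change: ΔS₂ = +mL/T_tr = 281 × 23.1 / 600.6 = 10.81 J/K.
ΔS_total = (22.72) + (10.81) = 33.5 J/K.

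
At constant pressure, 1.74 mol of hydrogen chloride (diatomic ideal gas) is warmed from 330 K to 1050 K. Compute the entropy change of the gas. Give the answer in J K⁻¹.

At constant pressure, ΔS = nC_p ln(T₂/T₁) with C_p = 7R/2 = 29.1 J mol⁻¹ K⁻¹.
ΔS = 1.74 × 29.1 × ln(1050/330) = 58.6 J/K.

ΔS = 58.6 J/K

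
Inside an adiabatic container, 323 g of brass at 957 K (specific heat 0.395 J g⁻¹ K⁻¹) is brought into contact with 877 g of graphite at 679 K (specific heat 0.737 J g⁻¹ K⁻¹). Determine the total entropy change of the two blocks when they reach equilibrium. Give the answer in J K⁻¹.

ΔS_total = 6.76 J/K

Energy balance: T_f = (m₁c₁T₁ + m₂c₂T₂)/(m₁c₁ + m₂c₂) = 724.83 K.
ΔS₁ = m₁c₁ ln(T_f/T₁) = 127.585 × ln(724.83/957) = -35.452 J/K.
ΔS₂ = m₂c₂ ln(T_f/T₂) = 646.349 × ln(724.83/679) = 42.216 J/K.
ΔS_total = -35.452 + 42.216 = 6.76 J/K.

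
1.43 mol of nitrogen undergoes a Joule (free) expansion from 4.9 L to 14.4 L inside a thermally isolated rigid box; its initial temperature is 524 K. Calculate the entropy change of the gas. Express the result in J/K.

For an ideal gas in free expansion Q = 0 and W = 0, so T is unchanged.
Entropy is a state function; using a reversible isothermal path, ΔS_gas = nR ln(V₂/V₁) = 1.43 × 8.314 × ln(14.4/4.9) = 12.8 J/K.

ΔS_gas = 12.8 J/K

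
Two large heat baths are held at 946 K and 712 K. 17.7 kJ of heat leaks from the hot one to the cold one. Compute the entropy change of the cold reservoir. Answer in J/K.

The cold reservoir gains heat Q, so ΔS_cold = +Q/T_C = 17700/712 = 24.9 J/K.

ΔS_cold = 24.9 J/K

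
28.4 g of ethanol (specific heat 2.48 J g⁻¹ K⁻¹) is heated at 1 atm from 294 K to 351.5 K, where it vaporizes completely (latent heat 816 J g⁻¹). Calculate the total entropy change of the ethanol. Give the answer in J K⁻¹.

Warming step: ΔS₁ = m c ln(T_tr/T_i) = 28.4 × 2.48 × ln(351.5/294) = 12.58 J/K.
Phase change: ΔS₂ = +mL/T_tr = 28.4 × 816 / 351.5 = 65.93 J/K.
ΔS_total = (12.58) + (65.93) = 78.5 J/K.

ΔS = 78.5 J/K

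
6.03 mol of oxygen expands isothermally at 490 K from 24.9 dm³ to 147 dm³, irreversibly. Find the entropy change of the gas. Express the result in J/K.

Entropy is a state function, so ΔS_gas depends only on the end states.
For an isothermal ideal gas ΔS_gas = nR ln(V₂/V₁) = 6.03 × 8.314 × ln(147/24.9) = 89 J/K.

ΔS_gas = 89 J/K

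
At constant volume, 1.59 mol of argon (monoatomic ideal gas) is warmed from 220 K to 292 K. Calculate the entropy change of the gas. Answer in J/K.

At constant volume, ΔS = nC_V ln(T₂/T₁) with C_V = 3R/2 = 12.47 J mol⁻¹ K⁻¹.
ΔS = 1.59 × 12.47 × ln(292/220) = 5.61 J/K.

ΔS = 5.61 J/K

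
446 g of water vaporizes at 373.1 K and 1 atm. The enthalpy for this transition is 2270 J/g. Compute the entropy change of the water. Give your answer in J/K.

Heat absorbed by the substance: Q = mL = 446 × 2270 = 1012420 J.
At constant T, ΔS = Q_rev/T = 1012420 / 373.1 = 2710 J/K.

ΔS = 2710 J/K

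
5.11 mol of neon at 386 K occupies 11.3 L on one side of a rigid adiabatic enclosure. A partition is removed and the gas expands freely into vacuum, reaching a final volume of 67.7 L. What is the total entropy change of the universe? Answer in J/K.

No heat is exchanged and no work is done, so the ideal-gas temperature stays constant.
Entropy is a state function; using a reversible isothermal path, ΔS_gas = nR ln(V₂/V₁) = 5.11 × 8.314 × ln(67.7/11.3) = 76.1 J/K.
The insulated surroundings exchange no heat, so ΔS_surr = 0 and ΔS_universe = ΔS_gas.

ΔS_universe = 76.1 J/K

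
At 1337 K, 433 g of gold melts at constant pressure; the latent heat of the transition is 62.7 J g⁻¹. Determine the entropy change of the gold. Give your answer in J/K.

ΔS = 20.3 J/K

Heat absorbed by the substance: Q = mL = 433 × 62.7 = 27149.1 J.
At constant T, ΔS = Q_rev/T = 27149.1 / 1337 = 20.3 J/K.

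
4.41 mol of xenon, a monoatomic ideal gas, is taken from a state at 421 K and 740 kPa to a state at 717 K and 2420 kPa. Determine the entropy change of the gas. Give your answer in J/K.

ΔS = nC_p ln(T₂/T₁) − nR ln(P₂/P₁), with C_p = 5R/2 = 20.79 J mol⁻¹ K⁻¹ for a monoatomic ideal gas.
ΔS = 4.41 × [20.79 × ln(717/421) − 8.314 × ln(2420/740)] = 5.36 J/K.

ΔS = 5.36 J/K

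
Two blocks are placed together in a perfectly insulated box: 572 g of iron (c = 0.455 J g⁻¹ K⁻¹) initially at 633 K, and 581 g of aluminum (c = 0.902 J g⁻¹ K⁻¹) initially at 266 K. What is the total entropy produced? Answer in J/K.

ΔS_total = 70 J/K

Energy balance: T_f = (m₁c₁T₁ + m₂c₂T₂)/(m₁c₁ + m₂c₂) = 387.78 K.
ΔS₁ = m₁c₁ ln(T_f/T₁) = 260.26 × ln(387.78/633) = -127.5 J/K.
ΔS₂ = m₂c₂ ln(T_f/T₂) = 524.062 × ln(387.78/266) = 197.5 J/K.
ΔS_total = -127.5 + 197.5 = 70 J/K.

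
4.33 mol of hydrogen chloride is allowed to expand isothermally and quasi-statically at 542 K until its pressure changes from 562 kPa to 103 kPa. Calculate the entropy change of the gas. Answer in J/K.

ΔS_gas = 61.1 J/K

For an isothermal ideal gas ΔS_gas = nR ln(P₁/P₂) = 4.33 × 8.314 × ln(562/103) = 61.1 J/K.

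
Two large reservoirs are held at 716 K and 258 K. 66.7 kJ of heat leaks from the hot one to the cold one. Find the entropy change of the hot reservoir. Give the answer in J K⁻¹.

ΔS_hot = -93.2 J/K

The hot reservoir loses heat Q, so ΔS_hot = −Q/T_H = −66700/716 = -93.2 J/K.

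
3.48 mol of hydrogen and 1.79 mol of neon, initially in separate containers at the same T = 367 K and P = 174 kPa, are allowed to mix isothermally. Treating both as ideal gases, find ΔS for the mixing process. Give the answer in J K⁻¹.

Mole fractions: x_A = 3.48/5.27 = 0.66, x_B = 0.34.
ΔS_mix = −R(n_A ln x_A + n_B ln x_B) = −8.314 × (3.48 ln 0.66 + 1.79 ln 0.34) = 28.1 J/K.

ΔS_mix = 28.1 J/K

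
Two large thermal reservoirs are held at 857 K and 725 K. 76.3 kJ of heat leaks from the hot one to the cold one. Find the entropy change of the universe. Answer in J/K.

ΔS_total = 16.2 J/K

ΔS_hot = −Q/T_H = −76300/857 = -89.03 J/K and ΔS_cold = +Q/T_C = 76300/725 = 105.2 J/K.
ΔS_total = -89.03 + 105.2 = 16.2 J/K, positive as the second law requires.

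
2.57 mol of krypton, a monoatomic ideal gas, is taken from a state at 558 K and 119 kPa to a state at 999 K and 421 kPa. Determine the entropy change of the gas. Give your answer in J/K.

ΔS = nC_p ln(T₂/T₁) − nR ln(P₂/P₁), with C_p = 5R/2 = 20.79 J mol⁻¹ K⁻¹ for a monoatomic ideal gas.
ΔS = 2.57 × [20.79 × ln(999/558) − 8.314 × ln(421/119)] = 4.11 J/K.

ΔS = 4.11 J/K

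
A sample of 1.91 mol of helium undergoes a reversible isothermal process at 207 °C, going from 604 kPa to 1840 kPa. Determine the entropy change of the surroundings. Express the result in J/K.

ΔS_surr = 17.7 J/K

For an isothermal ideal gas ΔS_gas = nR ln(P₁/P₂) = 1.91 × 8.314 × ln(604/1840) = -17.7 J/K.
The process is reversible, so ΔS_surr = −ΔS_gas = 17.7 J/K and ΔS_universe = 0.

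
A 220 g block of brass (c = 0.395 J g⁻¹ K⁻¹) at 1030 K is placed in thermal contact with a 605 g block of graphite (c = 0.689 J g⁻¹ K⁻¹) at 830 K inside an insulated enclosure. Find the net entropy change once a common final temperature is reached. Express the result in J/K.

Energy balance: T_f = (m₁c₁T₁ + m₂c₂T₂)/(m₁c₁ + m₂c₂) = 864.5 K.
ΔS₁ = m₁c₁ ln(T_f/T₁) = 86.9 × ln(864.5/1030) = -15.22 J/K.
ΔS₂ = m₂c₂ ln(T_f/T₂) = 416.845 × ln(864.5/830) = 16.98 J/K.
ΔS_total = -15.22 + 16.98 = 1.76 J/K.

ΔS_total = 1.76 J/K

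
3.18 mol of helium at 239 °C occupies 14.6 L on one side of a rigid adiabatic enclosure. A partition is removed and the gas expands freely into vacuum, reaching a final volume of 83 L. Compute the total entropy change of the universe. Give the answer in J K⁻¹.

No heat is exchanged and no work is done, so the ideal-gas temperature stays constant.
Entropy is a state function; using a reversible isothermal path, ΔS_gas = nR ln(V₂/V₁) = 3.18 × 8.314 × ln(83/14.6) = 45.9 J/K.
The insulated surroundings exchange no heat, so ΔS_surr = 0 and ΔS_universe = ΔS_gas.

ΔS_universe = 45.9 J/K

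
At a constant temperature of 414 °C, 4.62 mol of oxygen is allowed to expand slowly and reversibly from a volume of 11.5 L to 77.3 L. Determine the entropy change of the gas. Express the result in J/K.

ΔS_gas = 73.2 J/K

For an isothermal ideal gas ΔS_gas = nR ln(V₂/V₁) = 4.62 × 8.314 × ln(77.3/11.5) = 73.2 J/K.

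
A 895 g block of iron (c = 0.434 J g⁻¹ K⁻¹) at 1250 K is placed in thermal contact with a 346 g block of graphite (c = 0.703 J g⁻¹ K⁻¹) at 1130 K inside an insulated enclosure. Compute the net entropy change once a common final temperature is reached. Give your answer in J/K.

ΔS_total = 0.756 J/K

Energy balance: T_f = (m₁c₁T₁ + m₂c₂T₂)/(m₁c₁ + m₂c₂) = 1203.8 K.
ΔS₁ = m₁c₁ ln(T_f/T₁) = 388.43 × ln(1203.8/1250) = -14.631 J/K.
ΔS₂ = m₂c₂ ln(T_f/T₂) = 243.238 × ln(1203.8/1130) = 15.387 J/K.
ΔS_total = -14.631 + 15.387 = 0.756 J/K.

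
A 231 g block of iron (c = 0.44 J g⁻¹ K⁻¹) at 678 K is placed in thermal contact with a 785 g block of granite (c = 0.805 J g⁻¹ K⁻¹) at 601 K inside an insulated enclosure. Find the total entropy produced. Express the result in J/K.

Energy balance: T_f = (m₁c₁T₁ + m₂c₂T₂)/(m₁c₁ + m₂c₂) = 611.67 K.
ΔS₁ = m₁c₁ ln(T_f/T₁) = 101.64 × ln(611.67/678) = -10.464 J/K.
ΔS₂ = m₂c₂ ln(T_f/T₂) = 631.925 × ln(611.67/601) = 11.119 J/K.
ΔS_total = -10.464 + 11.119 = 0.655 J/K.

ΔS_total = 0.655 J/K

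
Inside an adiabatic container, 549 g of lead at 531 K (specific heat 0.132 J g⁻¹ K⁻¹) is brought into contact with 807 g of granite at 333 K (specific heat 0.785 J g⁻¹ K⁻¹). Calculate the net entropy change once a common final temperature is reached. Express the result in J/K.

Energy balance: T_f = (m₁c₁T₁ + m₂c₂T₂)/(m₁c₁ + m₂c₂) = 353.32 K.
ΔS₁ = m₁c₁ ln(T_f/T₁) = 72.468 × ln(353.32/531) = -29.52 J/K.
ΔS₂ = m₂c₂ ln(T_f/T₂) = 633.495 × ln(353.32/333) = 37.53 J/K.
ΔS_total = -29.52 + 37.53 = 8.01 J/K.

ΔS_total = 8.01 J/K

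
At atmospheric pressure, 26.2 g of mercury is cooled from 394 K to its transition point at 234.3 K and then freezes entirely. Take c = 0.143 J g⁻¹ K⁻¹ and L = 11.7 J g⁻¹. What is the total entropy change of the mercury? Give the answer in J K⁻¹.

Cooling step: ΔS₁ = m c ln(T_tr/T_i) = 26.2 × 0.143 × ln(234.3/394) = -1.9473 J/K.
Phase change: ΔS₂ = −mL/T_tr = −26.2 × 11.7 / 234.3 = -1.3083 J/K.
ΔS_total = (-1.9473) + (-1.3083) = -3.26 J/K.

ΔS = -3.26 J/K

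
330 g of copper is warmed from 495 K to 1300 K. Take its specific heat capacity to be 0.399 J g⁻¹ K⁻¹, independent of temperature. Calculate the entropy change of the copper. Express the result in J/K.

ΔS = 127 J/K

ΔS = ∫dQ_rev/T = m c ln(T₂/T₁) = 330 × 0.399 × ln(1300/495) = 127 J/K.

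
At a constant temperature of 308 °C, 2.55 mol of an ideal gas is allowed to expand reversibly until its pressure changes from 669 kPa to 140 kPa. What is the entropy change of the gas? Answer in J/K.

ΔS_gas = 33.2 J/K

For an isothermal ideal gas ΔS_gas = nR ln(P₁/P₂) = 2.55 × 8.314 × ln(669/140) = 33.2 J/K.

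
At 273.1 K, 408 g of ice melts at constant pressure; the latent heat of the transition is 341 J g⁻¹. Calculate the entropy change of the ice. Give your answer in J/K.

Heat absorbed by the substance: Q = mL = 408 × 341 = 139128 J.
At constant T, ΔS = Q_rev/T = 139128 / 273.1 = 509 J/K.

ΔS = 509 J/K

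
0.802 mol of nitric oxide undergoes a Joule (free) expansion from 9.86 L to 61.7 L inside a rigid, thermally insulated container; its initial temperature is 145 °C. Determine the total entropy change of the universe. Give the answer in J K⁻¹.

ΔS_universe = 12.2 J/K

For an ideal gas in free expansion Q = 0 and W = 0, so T is unchanged.
Entropy is a state function; using a reversible isothermal path, ΔS_gas = nR ln(V₂/V₁) = 0.802 × 8.314 × ln(61.7/9.86) = 12.2 J/K.
The insulated surroundings exchange no heat, so ΔS_surr = 0 and ΔS_universe = ΔS_gas.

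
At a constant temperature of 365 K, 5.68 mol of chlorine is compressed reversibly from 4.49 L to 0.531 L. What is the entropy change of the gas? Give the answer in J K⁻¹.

ΔS_gas = -101 J/K

For an isothermal ideal gas ΔS_gas = nR ln(V₂/V₁) = 5.68 × 8.314 × ln(0.531/4.49) = -101 J/K.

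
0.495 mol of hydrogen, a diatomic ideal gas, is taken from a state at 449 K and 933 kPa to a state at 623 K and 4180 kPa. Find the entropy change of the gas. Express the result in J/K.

ΔS = nC_p ln(T₂/T₁) − nR ln(P₂/P₁), with C_p = 7R/2 = 29.1 J mol⁻¹ K⁻¹ for a diatomic ideal gas.
ΔS = 0.495 × [29.1 × ln(623/449) − 8.314 × ln(4180/933)] = -1.45 J/K.

ΔS = -1.45 J/K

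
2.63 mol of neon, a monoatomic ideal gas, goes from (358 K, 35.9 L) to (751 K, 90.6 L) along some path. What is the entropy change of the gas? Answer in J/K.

ΔS = 44.5 J/K

Entropy is a state function: ΔS = nC_V ln(T₂/T₁) + nR ln(V₂/V₁), with C_V = 3R/2 = 12.47 J mol⁻¹ K⁻¹ for a monoatomic ideal gas.
ΔS = 2.63 × [12.47 × ln(751/358) + 8.314 × ln(90.6/35.9)] = 44.5 J/K.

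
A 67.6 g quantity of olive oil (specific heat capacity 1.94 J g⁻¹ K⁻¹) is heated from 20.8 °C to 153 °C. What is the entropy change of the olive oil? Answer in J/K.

ΔS = 48.7 J/K

In kelvin: T₁ = 293.95 K, T₂ = 426.15 K. ΔS = ∫dQ_rev/T = m c ln(T₂/T₁) = 67.6 × 1.94 × ln(426.15/293.95) = 48.7 J/K.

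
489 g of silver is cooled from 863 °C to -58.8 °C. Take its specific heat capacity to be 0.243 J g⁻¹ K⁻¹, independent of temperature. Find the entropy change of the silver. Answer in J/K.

In kelvin: T₁ = 1136.15 K, T₂ = 214.35 K. ΔS = ∫dQ_rev/T = m c ln(T₂/T₁) = 489 × 0.243 × ln(214.35/1136.15) = -198 J/K.

ΔS = -198 J/K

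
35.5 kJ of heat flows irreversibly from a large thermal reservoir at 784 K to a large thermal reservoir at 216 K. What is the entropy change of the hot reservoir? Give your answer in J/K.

ΔS_hot = -45.3 J/K

The hot reservoir loses heat Q, so ΔS_hot = −Q/T_H = −35500/784 = -45.3 J/K.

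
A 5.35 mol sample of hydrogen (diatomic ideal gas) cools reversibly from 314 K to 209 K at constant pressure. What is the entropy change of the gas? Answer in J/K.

At constant pressure, ΔS = nC_p ln(T₂/T₁) with C_p = 7R/2 = 29.1 J mol⁻¹ K⁻¹.
ΔS = 5.35 × 29.1 × ln(209/314) = -63.4 J/K.

ΔS = -63.4 J/K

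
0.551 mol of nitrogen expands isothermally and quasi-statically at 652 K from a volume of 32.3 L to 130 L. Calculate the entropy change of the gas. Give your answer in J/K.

ΔS_gas = 6.38 J/K

For an isothermal ideal gas ΔS_gas = nR ln(V₂/V₁) = 0.551 × 8.314 × ln(130/32.3) = 6.38 J/K.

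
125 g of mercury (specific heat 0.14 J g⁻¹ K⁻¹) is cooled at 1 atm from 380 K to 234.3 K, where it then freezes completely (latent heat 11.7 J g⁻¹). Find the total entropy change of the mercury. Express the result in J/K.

ΔS = -14.7 J/K

Cooling step: ΔS₁ = m c ln(T_tr/T_i) = 125 × 0.14 × ln(234.3/380) = -8.462 J/K.
Phase change: ΔS₂ = −mL/T_tr = −125 × 11.7 / 234.3 = -6.242 J/K.
ΔS_total = (-8.462) + (-6.242) = -14.7 J/K.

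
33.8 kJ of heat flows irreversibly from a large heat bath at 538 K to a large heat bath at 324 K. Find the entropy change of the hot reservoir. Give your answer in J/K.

The hot reservoir loses heat Q, so ΔS_hot = −Q/T_H = −33800/538 = -62.8 J/K.

ΔS_hot = -62.8 J/K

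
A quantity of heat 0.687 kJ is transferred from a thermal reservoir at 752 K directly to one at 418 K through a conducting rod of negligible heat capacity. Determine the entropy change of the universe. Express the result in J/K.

ΔS_hot = −Q/T_H = −687/752 = -0.9136 J/K and ΔS_cold = +Q/T_C = 687/418 = 1.644 J/K.
ΔS_total = -0.9136 + 1.644 = 0.73 J/K, positive as the second law requires.

ΔS_total = 0.73 J/K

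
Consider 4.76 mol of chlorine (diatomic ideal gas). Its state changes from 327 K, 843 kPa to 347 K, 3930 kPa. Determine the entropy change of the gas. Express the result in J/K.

ΔS = -52.7 J/K

ΔS = nC_p ln(T₂/T₁) − nR ln(P₂/P₁), with C_p = 7R/2 = 29.1 J mol⁻¹ K⁻¹ for a diatomic ideal gas.
ΔS = 4.76 × [29.1 × ln(347/327) − 8.314 × ln(3930/843)] = -52.7 J/K.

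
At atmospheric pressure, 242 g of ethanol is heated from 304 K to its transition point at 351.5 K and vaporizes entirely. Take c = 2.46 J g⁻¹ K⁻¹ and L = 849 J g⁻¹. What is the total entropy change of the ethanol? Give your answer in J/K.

Warming step: ΔS₁ = m c ln(T_tr/T_i) = 242 × 2.46 × ln(351.5/304) = 86.43 J/K.
Phase change: ΔS₂ = +mL/T_tr = 242 × 849 / 351.5 = 584.5 J/K.
ΔS_total = (86.43) + (584.5) = 671 J/K.

ΔS = 671 J/K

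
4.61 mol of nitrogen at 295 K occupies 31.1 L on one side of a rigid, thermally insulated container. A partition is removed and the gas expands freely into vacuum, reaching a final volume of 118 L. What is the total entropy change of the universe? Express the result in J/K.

ΔS_universe = 51.1 J/K

For an ideal gas in free expansion Q = 0 and W = 0, so T is unchanged.
Entropy is a state function; using a reversible isothermal path, ΔS_gas = nR ln(V₂/V₁) = 4.61 × 8.314 × ln(118/31.1) = 51.1 J/K.
The insulated surroundings exchange no heat, so ΔS_surr = 0 and ΔS_universe = ΔS_gas.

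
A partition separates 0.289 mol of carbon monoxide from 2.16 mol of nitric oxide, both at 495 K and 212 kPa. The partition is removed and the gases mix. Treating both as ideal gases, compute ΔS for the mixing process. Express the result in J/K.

Mole fractions: x_A = 0.289/2.45 = 0.118, x_B = 0.882.
ΔS_mix = −R(n_A ln x_A + n_B ln x_B) = −8.314 × (0.289 ln 0.118 + 2.16 ln 0.882) = 7.39 J/K.

ΔS_mix = 7.39 J/K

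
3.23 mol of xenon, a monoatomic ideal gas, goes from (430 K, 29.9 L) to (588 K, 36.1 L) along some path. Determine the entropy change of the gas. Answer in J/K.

Entropy is a state function: ΔS = nC_V ln(T₂/T₁) + nR ln(V₂/V₁), with C_V = 3R/2 = 12.47 J mol⁻¹ K⁻¹ for a monoatomic ideal gas.
ΔS = 3.23 × [12.47 × ln(588/430) + 8.314 × ln(36.1/29.9)] = 17.7 J/K.

ΔS = 17.7 J/K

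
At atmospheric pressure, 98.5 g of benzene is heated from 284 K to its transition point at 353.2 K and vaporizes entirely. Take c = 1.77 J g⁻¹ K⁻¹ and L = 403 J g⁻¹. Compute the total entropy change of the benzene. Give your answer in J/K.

ΔS = 150 J/K

Warming step: ΔS₁ = m c ln(T_tr/T_i) = 98.5 × 1.77 × ln(353.2/284) = 38.02 J/K.
Phase change: ΔS₂ = +mL/T_tr = 98.5 × 403 / 353.2 = 112.4 J/K.
ΔS_total = (38.02) + (112.4) = 150 J/K.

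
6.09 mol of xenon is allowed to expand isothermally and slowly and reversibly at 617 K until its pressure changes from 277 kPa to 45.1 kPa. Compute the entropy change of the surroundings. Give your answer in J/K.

ΔS_surr = -91.9 J/K

For an isothermal ideal gas ΔS_gas = nR ln(P₁/P₂) = 6.09 × 8.314 × ln(277/45.1) = 91.9 J/K.
The process is reversible, so ΔS_surr = −ΔS_gas = -91.9 J/K and ΔS_universe = 0.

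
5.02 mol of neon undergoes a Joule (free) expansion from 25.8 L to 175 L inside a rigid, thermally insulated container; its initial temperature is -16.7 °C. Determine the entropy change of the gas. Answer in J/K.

For an ideal gas in free expansion Q = 0 and W = 0, so T is unchanged.
Entropy is a state function; using a reversible isothermal path, ΔS_gas = nR ln(V₂/V₁) = 5.02 × 8.314 × ln(175/25.8) = 79.9 J/K.

ΔS_gas = 79.9 J/K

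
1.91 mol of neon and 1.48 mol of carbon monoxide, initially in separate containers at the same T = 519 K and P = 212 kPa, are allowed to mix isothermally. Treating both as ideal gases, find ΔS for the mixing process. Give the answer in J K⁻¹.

Mole fractions: x_A = 1.91/3.39 = 0.563, x_B = 0.437.
ΔS_mix = −R(n_A ln x_A + n_B ln x_B) = −8.314 × (1.91 ln 0.563 + 1.48 ln 0.437) = 19.3 J/K.

ΔS_mix = 19.3 J/K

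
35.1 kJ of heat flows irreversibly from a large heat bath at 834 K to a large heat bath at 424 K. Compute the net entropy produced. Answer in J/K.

ΔS_hot = −Q/T_H = −35100/834 = -42.09 J/K and ΔS_cold = +Q/T_C = 35100/424 = 82.78 J/K.
ΔS_total = -42.09 + 82.78 = 40.7 J/K, positive as the second law requires.

ΔS_total = 40.7 J/K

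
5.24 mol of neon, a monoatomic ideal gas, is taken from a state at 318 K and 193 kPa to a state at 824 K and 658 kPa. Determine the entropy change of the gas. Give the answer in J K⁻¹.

ΔS = 50.3 J/K

ΔS = nC_p ln(T₂/T₁) − nR ln(P₂/P₁), with C_p = 5R/2 = 20.79 J mol⁻¹ K⁻¹ for a monoatomic ideal gas.
ΔS = 5.24 × [20.79 × ln(824/318) − 8.314 × ln(658/193)] = 50.3 J/K.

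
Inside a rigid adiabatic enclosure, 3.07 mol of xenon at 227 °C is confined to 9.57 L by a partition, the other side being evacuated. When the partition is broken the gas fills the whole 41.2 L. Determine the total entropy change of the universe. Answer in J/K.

No heat is exchanged and no work is done, so the ideal-gas temperature stays constant.
Entropy is a state function; using a reversible isothermal path, ΔS_gas = nR ln(V₂/V₁) = 3.07 × 8.314 × ln(41.2/9.57) = 37.3 J/K.
The insulated surroundings exchange no heat, so ΔS_surr = 0 and ΔS_universe = ΔS_gas.

ΔS_universe = 37.3 J/K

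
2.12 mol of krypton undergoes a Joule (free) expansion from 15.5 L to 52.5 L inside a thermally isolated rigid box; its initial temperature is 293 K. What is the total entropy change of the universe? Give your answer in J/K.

ΔS_universe = 21.5 J/K

For an ideal gas in free expansion Q = 0 and W = 0, so T is unchanged.
Entropy is a state function; using a reversible isothermal path, ΔS_gas = nR ln(V₂/V₁) = 2.12 × 8.314 × ln(52.5/15.5) = 21.5 J/K.
The insulated surroundings exchange no heat, so ΔS_surr = 0 and ΔS_universe = ΔS_gas.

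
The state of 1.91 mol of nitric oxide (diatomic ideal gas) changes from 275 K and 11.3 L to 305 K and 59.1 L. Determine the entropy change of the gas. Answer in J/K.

Entropy is a state function: ΔS = nC_V ln(T₂/T₁) + nR ln(V₂/V₁), with C_V = 5R/2 = 20.79 J mol⁻¹ K⁻¹ for a diatomic ideal gas.
ΔS = 1.91 × [20.79 × ln(305/275) + 8.314 × ln(59.1/11.3)] = 30.4 J/K.

ΔS = 30.4 J/K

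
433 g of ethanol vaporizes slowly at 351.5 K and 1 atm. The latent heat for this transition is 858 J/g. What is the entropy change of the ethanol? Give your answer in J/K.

ΔS = 1060 J/K

Heat absorbed by the substance: Q = mL = 433 × 858 = 371514 J.
At constant T, ΔS = Q_rev/T = 371514 / 351.5 = 1060 J/K.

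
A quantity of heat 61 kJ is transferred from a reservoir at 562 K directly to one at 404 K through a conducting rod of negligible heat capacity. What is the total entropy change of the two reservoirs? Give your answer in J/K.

ΔS_hot = −Q/T_H = −61000/562 = -108.541 J/K and ΔS_cold = +Q/T_C = 61000/404 = 150.99 J/K.
ΔS_total = -108.541 + 150.99 = 42.4 J/K, positive as the second law requires.

ΔS_total = 42.4 J/K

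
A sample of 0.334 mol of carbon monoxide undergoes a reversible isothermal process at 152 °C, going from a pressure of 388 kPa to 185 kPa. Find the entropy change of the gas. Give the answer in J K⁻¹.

ΔS_gas = 2.06 J/K

For an isothermal ideal gas ΔS_gas = nR ln(P₁/P₂) = 0.334 × 8.314 × ln(388/185) = 2.06 J/K.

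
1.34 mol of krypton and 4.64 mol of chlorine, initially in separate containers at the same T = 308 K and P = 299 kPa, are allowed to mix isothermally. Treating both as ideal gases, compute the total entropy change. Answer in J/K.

ΔS_mix = 26.5 J/K

Mole fractions: x_A = 1.34/5.98 = 0.224, x_B = 0.776.
ΔS_mix = −R(n_A ln x_A + n_B ln x_B) = −8.314 × (1.34 ln 0.224 + 4.64 ln 0.776) = 26.5 J/K.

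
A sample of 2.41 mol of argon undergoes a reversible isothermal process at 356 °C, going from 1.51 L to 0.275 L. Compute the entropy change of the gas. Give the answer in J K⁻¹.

For an isothermal ideal gas ΔS_gas = nR ln(V₂/V₁) = 2.41 × 8.314 × ln(0.275/1.51) = -34.1 J/K.

ΔS_gas = -34.1 J/K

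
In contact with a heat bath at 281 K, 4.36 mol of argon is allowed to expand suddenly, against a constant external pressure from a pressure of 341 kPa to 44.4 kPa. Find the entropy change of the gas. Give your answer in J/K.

Entropy is a state function, so ΔS_gas depends only on the end states.
For an isothermal ideal gas ΔS_gas = nR ln(P₁/P₂) = 4.36 × 8.314 × ln(341/44.4) = 73.9 J/K.

ΔS_gas = 73.9 J/K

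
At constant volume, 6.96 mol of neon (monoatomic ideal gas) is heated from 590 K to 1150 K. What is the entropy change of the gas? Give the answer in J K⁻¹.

ΔS = 57.9 J/K

At constant volume, ΔS = nC_V ln(T₂/T₁) with C_V = 3R/2 = 12.47 J mol⁻¹ K⁻¹.
ΔS = 6.96 × 12.47 × ln(1150/590) = 57.9 J/K.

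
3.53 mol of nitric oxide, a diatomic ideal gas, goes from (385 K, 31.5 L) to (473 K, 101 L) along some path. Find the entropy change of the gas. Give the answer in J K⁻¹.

ΔS = 49.3 J/K

Entropy is a state function: ΔS = nC_V ln(T₂/T₁) + nR ln(V₂/V₁), with C_V = 5R/2 = 20.79 J mol⁻¹ K⁻¹ for a diatomic ideal gas.
ΔS = 3.53 × [20.79 × ln(473/385) + 8.314 × ln(101/31.5)] = 49.3 J/K.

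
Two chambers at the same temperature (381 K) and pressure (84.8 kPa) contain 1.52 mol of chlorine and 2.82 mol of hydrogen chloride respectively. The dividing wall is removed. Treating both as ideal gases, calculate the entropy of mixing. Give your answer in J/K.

ΔS_mix = 23.4 J/K

Mole fractions: x_A = 1.52/4.34 = 0.35, x_B = 0.65.
ΔS_mix = −R(n_A ln x_A + n_B ln x_B) = −8.314 × (1.52 ln 0.35 + 2.82 ln 0.65) = 23.4 J/K.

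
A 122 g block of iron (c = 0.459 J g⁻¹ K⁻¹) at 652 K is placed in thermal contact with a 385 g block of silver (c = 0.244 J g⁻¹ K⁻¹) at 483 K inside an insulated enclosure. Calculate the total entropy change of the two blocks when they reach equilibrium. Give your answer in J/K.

ΔS_total = 1.61 J/K

Energy balance: T_f = (m₁c₁T₁ + m₂c₂T₂)/(m₁c₁ + m₂c₂) = 546.12 K.
ΔS₁ = m₁c₁ ln(T_f/T₁) = 55.998 × ln(546.12/652) = -9.9235 J/K.
ΔS₂ = m₂c₂ ln(T_f/T₂) = 93.94 × ln(546.12/483) = 11.537 J/K.
ΔS_total = -9.9235 + 11.537 = 1.61 J/K.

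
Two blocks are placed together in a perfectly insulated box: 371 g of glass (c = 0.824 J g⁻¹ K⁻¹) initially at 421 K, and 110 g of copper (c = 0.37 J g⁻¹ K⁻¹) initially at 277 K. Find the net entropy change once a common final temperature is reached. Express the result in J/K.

ΔS_total = 2.83 J/K

Energy balance: T_f = (m₁c₁T₁ + m₂c₂T₂)/(m₁c₁ + m₂c₂) = 404.08 K.
ΔS₁ = m₁c₁ ln(T_f/T₁) = 305.704 × ln(404.08/421) = -12.54 J/K.
ΔS₂ = m₂c₂ ln(T_f/T₂) = 40.7 × ln(404.08/277) = 15.37 J/K.
ΔS_total = -12.54 + 15.37 = 2.83 J/K.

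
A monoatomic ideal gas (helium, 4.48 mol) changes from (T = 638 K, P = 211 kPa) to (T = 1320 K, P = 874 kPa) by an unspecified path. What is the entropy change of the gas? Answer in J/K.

ΔS = 14.8 J/K

ΔS = nC_p ln(T₂/T₁) − nR ln(P₂/P₁), with C_p = 5R/2 = 20.79 J mol⁻¹ K⁻¹ for a monoatomic ideal gas.
ΔS = 4.48 × [20.79 × ln(1320/638) − 8.314 × ln(874/211)] = 14.8 J/K.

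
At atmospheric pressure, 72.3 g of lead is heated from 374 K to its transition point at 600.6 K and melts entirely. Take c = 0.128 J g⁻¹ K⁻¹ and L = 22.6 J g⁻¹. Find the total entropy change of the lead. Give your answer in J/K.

ΔS = 7.1 J/K

Warming step: ΔS₁ = m c ln(T_tr/T_i) = 72.3 × 0.128 × ln(600.6/374) = 4.3836 J/K.
Phase change: ΔS₂ = +mL/T_tr = 72.3 × 22.6 / 600.6 = 2.7206 J/K.
ΔS_total = (4.3836) + (2.7206) = 7.1 J/K.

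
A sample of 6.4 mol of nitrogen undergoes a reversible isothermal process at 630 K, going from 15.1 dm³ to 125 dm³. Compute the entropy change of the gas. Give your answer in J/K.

For an isothermal ideal gas ΔS_gas = nR ln(V₂/V₁) = 6.4 × 8.314 × ln(125/15.1) = 112 J/K.

ΔS_gas = 112 J/K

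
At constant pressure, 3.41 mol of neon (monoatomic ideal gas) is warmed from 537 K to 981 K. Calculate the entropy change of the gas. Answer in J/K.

ΔS = 42.7 J/K

At constant pressure, ΔS = nC_p ln(T₂/T₁) with C_p = 5R/2 = 20.79 J mol⁻¹ K⁻¹.
ΔS = 3.41 × 20.79 × ln(981/537) = 42.7 J/K.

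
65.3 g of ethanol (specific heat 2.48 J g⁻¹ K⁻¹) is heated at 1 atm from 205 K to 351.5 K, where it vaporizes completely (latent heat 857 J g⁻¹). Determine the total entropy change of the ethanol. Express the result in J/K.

ΔS = 247 J/K

Warming step: ΔS₁ = m c ln(T_tr/T_i) = 65.3 × 2.48 × ln(351.5/205) = 87.32 J/K.
Phase change: ΔS₂ = +mL/T_tr = 65.3 × 857 / 351.5 = 159.2 J/K.
ΔS_total = (87.32) + (159.2) = 247 J/K.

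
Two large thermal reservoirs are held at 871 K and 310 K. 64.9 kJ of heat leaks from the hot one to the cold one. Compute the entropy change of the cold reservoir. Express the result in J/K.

ΔS_cold = 209 J/K

The cold reservoir gains heat Q, so ΔS_cold = +Q/T_C = 64900/310 = 209 J/K.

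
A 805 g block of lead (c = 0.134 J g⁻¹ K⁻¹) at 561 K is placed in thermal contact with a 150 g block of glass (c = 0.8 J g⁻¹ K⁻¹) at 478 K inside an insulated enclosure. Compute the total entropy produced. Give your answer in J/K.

ΔS_total = 0.729 J/K

Energy balance: T_f = (m₁c₁T₁ + m₂c₂T₂)/(m₁c₁ + m₂c₂) = 517.29 K.
ΔS₁ = m₁c₁ ln(T_f/T₁) = 107.87 × ln(517.29/561) = -8.75 J/K.
ΔS₂ = m₂c₂ ln(T_f/T₂) = 120 × ln(517.29/478) = 9.479 J/K.
ΔS_total = -8.75 + 9.479 = 0.729 J/K.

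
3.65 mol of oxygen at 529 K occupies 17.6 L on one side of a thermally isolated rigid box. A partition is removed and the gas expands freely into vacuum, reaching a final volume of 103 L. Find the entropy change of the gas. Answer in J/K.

ΔS_gas = 53.6 J/K

For an ideal gas in free expansion Q = 0 and W = 0, so T is unchanged.
Entropy is a state function; using a reversible isothermal path, ΔS_gas = nR ln(V₂/V₁) = 3.65 × 8.314 × ln(103/17.6) = 53.6 J/K.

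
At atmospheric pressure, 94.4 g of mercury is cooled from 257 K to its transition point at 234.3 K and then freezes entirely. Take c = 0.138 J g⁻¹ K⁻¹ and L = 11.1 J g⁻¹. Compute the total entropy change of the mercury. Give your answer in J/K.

ΔS = -5.68 J/K

Cooling step: ΔS₁ = m c ln(T_tr/T_i) = 94.4 × 0.138 × ln(234.3/257) = -1.205 J/K.
Phase change: ΔS₂ = −mL/T_tr = −94.4 × 11.1 / 234.3 = -4.472 J/K.
ΔS_total = (-1.205) + (-4.472) = -5.68 J/K.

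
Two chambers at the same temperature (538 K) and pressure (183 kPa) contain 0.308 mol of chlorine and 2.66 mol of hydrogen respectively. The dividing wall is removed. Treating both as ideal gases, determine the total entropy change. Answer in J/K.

ΔS_mix = 8.22 J/K

Mole fractions: x_A = 0.308/2.97 = 0.104, x_B = 0.896.
ΔS_mix = −R(n_A ln x_A + n_B ln x_B) = −8.314 × (0.308 ln 0.104 + 2.66 ln 0.896) = 8.22 J/K.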